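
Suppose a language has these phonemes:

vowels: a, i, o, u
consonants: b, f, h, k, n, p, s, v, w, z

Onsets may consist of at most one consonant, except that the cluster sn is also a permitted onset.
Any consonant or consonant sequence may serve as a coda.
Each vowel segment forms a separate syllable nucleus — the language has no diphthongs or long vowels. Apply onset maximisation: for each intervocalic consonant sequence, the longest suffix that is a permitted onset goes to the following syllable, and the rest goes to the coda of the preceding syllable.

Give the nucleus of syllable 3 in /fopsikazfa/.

The vowels are o, i, a, a — 4 nuclei, so 4 syllables.
The third nucleus (vowel 3 from the left) is /a/.

a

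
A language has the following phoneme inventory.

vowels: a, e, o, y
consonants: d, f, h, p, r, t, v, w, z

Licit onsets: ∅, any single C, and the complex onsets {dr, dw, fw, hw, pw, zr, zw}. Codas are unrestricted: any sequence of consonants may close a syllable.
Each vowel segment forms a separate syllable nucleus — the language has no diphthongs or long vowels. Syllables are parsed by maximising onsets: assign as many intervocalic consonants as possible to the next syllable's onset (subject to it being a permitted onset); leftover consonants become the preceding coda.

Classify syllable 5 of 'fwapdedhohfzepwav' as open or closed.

closed

Nuclei (vowels): a, e, o, e, a → 5 syllables.
V1 /a/ – V2 /e/: /pd/; trying suffixes from longest down, /d/ is the first permitted one, so coda /p/ | onset /d/.
V2 /e/ – V3 /o/: /dh/; trying suffixes from longest down, /h/ is the first permitted one, so coda /d/ | onset /h/.
V3 /o/ – V4 /e/: /hfz/; trying suffixes from longest down, /z/ is the first permitted one, so coda /hf/ | onset /z/.
V4 /e/ – V5 /a/: cluster /pw/ — /pw/ is itself a permitted onset, so the whole cluster goes right; preceding coda = ∅.
So the parse is fwap.ded.hohf.ze.pwav.
Syllable 5 is /pwav/ with coda /v/, so it is closed.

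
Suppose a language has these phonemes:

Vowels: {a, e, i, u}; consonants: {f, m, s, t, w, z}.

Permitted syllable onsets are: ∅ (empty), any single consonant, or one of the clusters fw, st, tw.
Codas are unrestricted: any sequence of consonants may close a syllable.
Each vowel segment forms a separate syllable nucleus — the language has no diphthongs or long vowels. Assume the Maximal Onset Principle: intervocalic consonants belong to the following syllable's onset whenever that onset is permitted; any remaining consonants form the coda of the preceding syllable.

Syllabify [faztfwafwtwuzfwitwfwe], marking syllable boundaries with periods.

The vowels are a, a, u, i, e — 5 nuclei, so 5 syllables.
/a…a/ gap (V1→V2): /ztfw/ — longest licit onset from the right is /fw/, leaving /zt/ as coda.
/a…u/ gap (V2→V3): /fwtw/; trying suffixes from longest down, /tw/ is the first permitted one, so coda /fw/ | onset /tw/.
/u…i/ gap (V3→V4): /zfw/ — longest licit onset from the right is /fw/, leaving /z/ as coda.
/i…e/ gap (V4→V5): cluster /twfw/ — the longest permitted-onset suffix is /fw/; onset = /fw/, preceding coda = /tw/.

fazt.fwafw.twuz.fwitw.fwe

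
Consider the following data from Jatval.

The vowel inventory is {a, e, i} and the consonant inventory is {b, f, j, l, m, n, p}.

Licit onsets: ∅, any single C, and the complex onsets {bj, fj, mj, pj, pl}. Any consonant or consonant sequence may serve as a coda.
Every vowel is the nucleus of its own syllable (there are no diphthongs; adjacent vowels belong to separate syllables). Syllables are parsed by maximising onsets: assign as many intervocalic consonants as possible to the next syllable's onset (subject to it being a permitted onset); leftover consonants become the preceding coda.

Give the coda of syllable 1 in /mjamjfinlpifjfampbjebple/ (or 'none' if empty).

mj

The vowels are a, i, i, a, e, e — 6 nuclei, so 6 syllables.
V1 /a/ – V2 /i/: /mjf/ splits as /mj/ + /f/ (/f/ is the longest suffix that is a licit onset).
V2 /i/ – V3 /i/: /nlp/; trying suffixes from longest down, /p/ is the first permitted one, so coda /nl/ | onset /p/.
V3 /i/ – V4 /a/: /fjf/; trying suffixes from longest down, /f/ is the first permitted one, so coda /fj/ | onset /f/.
V4 /a/ – V5 /e/: cluster /mpbj/ — the longest permitted-onset suffix is /bj/; onset = /bj/, preceding coda = /mp/.
V5 /e/ – V6 /e/: cluster /bpl/ — the longest permitted-onset suffix is /pl/; onset = /pl/, preceding coda = /b/.
Syllabification: mjamj.finl.pifj.famp.bjeb.ple.
Syllable 1 is /mjamj/: onset /mj/, nucleus /a/, coda /mj/.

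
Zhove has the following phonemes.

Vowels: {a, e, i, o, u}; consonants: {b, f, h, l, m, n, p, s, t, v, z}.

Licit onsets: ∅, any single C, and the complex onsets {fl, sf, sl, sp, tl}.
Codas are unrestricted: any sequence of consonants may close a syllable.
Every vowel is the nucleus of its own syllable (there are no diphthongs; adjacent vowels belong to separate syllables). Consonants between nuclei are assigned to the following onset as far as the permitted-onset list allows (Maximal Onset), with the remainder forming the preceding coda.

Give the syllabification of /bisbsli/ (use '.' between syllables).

bisb.sli

Nuclei (vowels): i, i → 2 syllables.
V1 /i/ – V2 /i/: /sbsl/ splits as /sb/ + /sl/ (/sl/ is the longest suffix that is a licit onset).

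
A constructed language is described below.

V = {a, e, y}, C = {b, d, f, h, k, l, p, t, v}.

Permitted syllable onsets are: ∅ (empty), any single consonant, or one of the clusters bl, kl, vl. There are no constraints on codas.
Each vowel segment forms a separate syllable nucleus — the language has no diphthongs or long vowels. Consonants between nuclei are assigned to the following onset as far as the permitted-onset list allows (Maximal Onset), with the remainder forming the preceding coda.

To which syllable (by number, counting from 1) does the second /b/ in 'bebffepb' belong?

1

Vowels present: e, e; each is a nucleus, giving 2 syllables.
Between /e/ (V1) and /e/ (V2): /bff/ splits as /bf/ + /f/ (/f/ is the longest suffix that is a licit onset).
Putting it together: bebf.fepb.
The second /b/ is in the coda of syllable 1 (/bebf/).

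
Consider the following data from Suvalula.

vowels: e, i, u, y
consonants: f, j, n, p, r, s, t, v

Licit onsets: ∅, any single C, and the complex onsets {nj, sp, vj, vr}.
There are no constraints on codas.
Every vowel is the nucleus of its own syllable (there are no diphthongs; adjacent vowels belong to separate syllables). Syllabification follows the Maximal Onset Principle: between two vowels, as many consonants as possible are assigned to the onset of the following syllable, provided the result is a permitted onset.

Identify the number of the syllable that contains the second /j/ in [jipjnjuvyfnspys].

1

The vowels are i, u, y, y — 4 nuclei, so 4 syllables.
V1 /i/ – V2 /u/: cluster /pjnj/ — the longest permitted-onset suffix is /nj/; onset = /nj/, preceding coda = /pj/.
V2 /u/ – V3 /y/: just /v/ — single C goes to the following onset.
V3 /y/ – V4 /y/: /fnsp/ — longest licit onset from the right is /sp/, leaving /fn/ as coda.
So the parse is jipj.nju.vyfn.spys.
The second /j/ is in the coda of syllable 1 (/jipj/).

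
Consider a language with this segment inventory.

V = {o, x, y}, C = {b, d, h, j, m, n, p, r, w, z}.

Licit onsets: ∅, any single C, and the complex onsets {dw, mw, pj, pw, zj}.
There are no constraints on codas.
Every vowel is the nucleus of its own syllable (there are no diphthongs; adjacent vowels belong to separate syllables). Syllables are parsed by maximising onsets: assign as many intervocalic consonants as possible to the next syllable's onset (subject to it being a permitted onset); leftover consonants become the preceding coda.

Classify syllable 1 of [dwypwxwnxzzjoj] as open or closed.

The vowels are y, x, x, o — 4 nuclei, so 4 syllables.
Between /y/ (V1) and /x/ (V2): /pw/ is a licit onset in full, so it all attaches to the next syllable.
Between /x/ (V2) and /x/ (V3): /wn/; trying suffixes from longest down, /n/ is the first permitted one, so coda /w/ | onset /n/.
Between /x/ (V3) and /o/ (V4): cluster /zzj/ — the longest permitted-onset suffix is /zj/; onset = /zj/, preceding coda = /z/.
Syllabification: dwy.pwxw.nxz.zjoj.
Syllable 1 is /dwy/; it ends in its nucleus with no coda, so it is open.

open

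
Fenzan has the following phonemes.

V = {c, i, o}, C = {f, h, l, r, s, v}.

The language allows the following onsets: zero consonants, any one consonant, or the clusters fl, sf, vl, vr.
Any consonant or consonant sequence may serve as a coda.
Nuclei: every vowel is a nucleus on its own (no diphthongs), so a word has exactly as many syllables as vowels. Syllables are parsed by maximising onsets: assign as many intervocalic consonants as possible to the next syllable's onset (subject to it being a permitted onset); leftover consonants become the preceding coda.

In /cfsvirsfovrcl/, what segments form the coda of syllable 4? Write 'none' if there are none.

The vowels are c, i, o, c — 4 nuclei, so 4 syllables.
V1 /c/ – V2 /i/: /fsv/ — longest licit onset from the right is /v/, leaving /fs/ as coda.
V2 /i/ – V3 /o/: /rsf/ splits as /r/ + /sf/ (/sf/ is the longest suffix that is a licit onset).
V3 /o/ – V4 /c/: cluster /vr/ — /vr/ is itself a permitted onset, so the whole cluster goes right; preceding coda = ∅.
So the parse is cfs.vir.sfo.vrcl.
Syllable 4 is /vrcl/: onset /vr/, nucleus /c/, coda /l/.

l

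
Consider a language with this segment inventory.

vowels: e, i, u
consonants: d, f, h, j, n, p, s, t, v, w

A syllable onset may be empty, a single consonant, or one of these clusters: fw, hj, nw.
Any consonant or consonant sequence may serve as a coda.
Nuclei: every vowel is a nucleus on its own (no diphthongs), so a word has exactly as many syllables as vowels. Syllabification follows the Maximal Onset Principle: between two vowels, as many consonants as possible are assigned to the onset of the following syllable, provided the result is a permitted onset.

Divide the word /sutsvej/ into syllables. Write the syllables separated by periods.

suts.vej

Nuclei (vowels): u, e → 2 syllables.
σ1/σ2 boundary: /tsv/ — longest licit onset from the right is /v/, leaving /ts/ as coda.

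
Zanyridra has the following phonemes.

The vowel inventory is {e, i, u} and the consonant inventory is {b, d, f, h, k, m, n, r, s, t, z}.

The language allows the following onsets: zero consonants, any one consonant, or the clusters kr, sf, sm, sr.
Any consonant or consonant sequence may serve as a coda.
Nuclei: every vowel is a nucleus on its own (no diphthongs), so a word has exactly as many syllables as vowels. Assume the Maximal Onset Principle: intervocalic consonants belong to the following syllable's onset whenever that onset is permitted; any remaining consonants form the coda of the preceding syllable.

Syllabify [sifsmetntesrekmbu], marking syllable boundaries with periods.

sif.smetn.te.srekm.bu

Nuclei (vowels): i, e, e, e, u → 5 syllables.
/i…e/ gap (V1→V2): cluster /fsm/ — the longest permitted-onset suffix is /sm/; onset = /sm/, preceding coda = /f/.
/e…e/ gap (V2→V3): /tnt/; trying suffixes from longest down, /t/ is the first permitted one, so coda /tn/ | onset /t/.
/e…e/ gap (V3→V4): /sr/ — entire cluster is a permitted onset → onset /sr/, coda ∅.
/e…u/ gap (V4→V5): cluster /kmb/ — the longest permitted-onset suffix is /b/; onset = /b/, preceding coda = /km/.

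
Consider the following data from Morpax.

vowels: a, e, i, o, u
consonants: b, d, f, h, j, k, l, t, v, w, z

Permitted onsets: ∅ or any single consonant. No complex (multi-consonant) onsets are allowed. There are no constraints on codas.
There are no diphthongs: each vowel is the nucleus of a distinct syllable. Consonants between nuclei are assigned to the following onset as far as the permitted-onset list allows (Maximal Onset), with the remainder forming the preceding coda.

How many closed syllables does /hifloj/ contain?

Nuclei (vowels): i, o → 2 syllables.
σ1/σ2 boundary: cluster /fl/ — the longest permitted-onset suffix is /l/; onset = /l/, preceding coda = /f/.
Syllabification: hif.loj.
Classifying each syllable: /hif/ (closed), /loj/ (closed).
Closed syllables: 2.

2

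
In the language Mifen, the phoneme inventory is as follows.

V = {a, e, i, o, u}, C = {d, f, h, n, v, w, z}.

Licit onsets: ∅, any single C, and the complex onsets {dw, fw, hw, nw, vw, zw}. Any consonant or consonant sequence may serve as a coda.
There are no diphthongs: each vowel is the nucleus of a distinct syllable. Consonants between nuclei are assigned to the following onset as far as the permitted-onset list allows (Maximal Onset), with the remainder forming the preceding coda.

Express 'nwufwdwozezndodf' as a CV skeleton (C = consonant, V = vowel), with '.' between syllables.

CCVCC.CCV.CVCC.CVCC

Vowels present: u, o, e, o; each is a nucleus, giving 4 syllables.
σ1/σ2 boundary: /fwdw/ splits as /fw/ + /dw/ (/dw/ is the longest suffix that is a licit onset).
σ2/σ3 boundary: just /z/ — single C goes to the following onset.
σ3/σ4 boundary: cluster /znd/ — the longest permitted-onset suffix is /d/; onset = /d/, preceding coda = /zn/.
Result: nwufw.dwo.zezn.dodf.
Mapping each syllable to C/V: /nwufw/ → CCVCC, /dwo/ → CCV, /zezn/ → CVCC, /dodf/ → CVCC.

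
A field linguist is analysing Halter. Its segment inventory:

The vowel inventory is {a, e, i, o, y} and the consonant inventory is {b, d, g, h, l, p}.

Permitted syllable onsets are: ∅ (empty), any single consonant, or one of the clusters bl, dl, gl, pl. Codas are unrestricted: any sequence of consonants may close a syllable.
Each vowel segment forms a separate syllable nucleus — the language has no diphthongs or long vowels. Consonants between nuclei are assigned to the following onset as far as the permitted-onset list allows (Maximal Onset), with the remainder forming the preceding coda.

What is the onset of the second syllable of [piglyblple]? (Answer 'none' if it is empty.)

Vowels present: i, y, e; each is a nucleus, giving 3 syllables.
V1 /i/ – V2 /y/: cluster /gl/ — /gl/ is itself a permitted onset, so the whole cluster goes right; preceding coda = ∅.
V2 /y/ – V3 /e/: cluster /blpl/ — the longest permitted-onset suffix is /pl/; onset = /pl/, preceding coda = /bl/.
Syllabification: pi.glybl.ple.
Syllable 2 is /glybl/: onset /gl/, nucleus /y/, coda /bl/.

gl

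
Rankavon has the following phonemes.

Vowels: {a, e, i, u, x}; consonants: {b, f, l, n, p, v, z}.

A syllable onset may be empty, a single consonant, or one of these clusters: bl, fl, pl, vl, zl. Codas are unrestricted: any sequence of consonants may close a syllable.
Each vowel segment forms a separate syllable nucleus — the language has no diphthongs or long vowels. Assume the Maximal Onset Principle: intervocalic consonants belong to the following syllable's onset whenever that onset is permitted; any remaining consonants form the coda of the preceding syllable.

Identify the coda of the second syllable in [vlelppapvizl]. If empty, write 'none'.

Nuclei (vowels): e, a, i → 3 syllables.
Between /e/ (V1) and /a/ (V2): /lpp/ splits as /lp/ + /p/ (/p/ is the longest suffix that is a licit onset).
Between /a/ (V2) and /i/ (V3): /pv/; trying suffixes from longest down, /v/ is the first permitted one, so coda /p/ | onset /v/.
Putting it together: vlelp.pap.vizl.
Syllable 2 is /pap/: onset /p/, nucleus /a/, coda /p/.

p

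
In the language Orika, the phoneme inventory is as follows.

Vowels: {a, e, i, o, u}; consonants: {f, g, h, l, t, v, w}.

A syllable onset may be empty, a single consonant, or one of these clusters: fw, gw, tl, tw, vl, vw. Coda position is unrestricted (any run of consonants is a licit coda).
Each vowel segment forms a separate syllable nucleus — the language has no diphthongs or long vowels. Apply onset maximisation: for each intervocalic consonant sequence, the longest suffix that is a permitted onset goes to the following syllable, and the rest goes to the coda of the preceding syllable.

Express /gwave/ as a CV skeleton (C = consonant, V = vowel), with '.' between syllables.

CCV.CV

The vowels are a, e — 2 nuclei, so 2 syllables.
/a…e/ gap (V1→V2): /v/ is a single consonant, so it becomes the next onset.
Putting it together: gwa.ve.
Mapping each syllable to C/V: /gwa/ → CCV, /ve/ → CV.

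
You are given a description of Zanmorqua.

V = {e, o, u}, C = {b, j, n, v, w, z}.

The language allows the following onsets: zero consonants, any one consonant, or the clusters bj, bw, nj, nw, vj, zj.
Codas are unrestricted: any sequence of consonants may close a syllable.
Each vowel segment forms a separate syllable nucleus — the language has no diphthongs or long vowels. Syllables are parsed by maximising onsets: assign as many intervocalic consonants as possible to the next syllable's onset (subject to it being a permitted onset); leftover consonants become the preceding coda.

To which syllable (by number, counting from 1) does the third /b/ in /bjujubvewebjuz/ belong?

5

Vowels present: u, u, e, e, u; each is a nucleus, giving 5 syllables.
Between /u/ (V1) and /u/ (V2): /j/ is a single consonant, so it becomes the next onset.
Between /u/ (V2) and /e/ (V3): /bv/; trying suffixes from longest down, /v/ is the first permitted one, so coda /b/ | onset /v/.
Between /e/ (V3) and /e/ (V4): just /w/ — single C goes to the following onset.
Between /e/ (V4) and /u/ (V5): /bj/ — entire cluster is a permitted onset → onset /bj/, coda ∅.
Syllabification: bju.jub.ve.we.bjuz.
The third /b/ is in the onset of syllable 5 (/bjuz/).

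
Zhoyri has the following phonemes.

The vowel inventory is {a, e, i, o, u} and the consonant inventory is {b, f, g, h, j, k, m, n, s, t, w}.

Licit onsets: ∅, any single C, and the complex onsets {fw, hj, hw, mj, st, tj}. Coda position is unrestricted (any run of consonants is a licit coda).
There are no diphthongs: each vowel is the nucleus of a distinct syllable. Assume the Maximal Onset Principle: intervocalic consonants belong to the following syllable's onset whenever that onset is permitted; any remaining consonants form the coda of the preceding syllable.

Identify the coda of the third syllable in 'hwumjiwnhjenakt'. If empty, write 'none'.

Vowels present: u, i, e, a; each is a nucleus, giving 4 syllables.
/u…i/ gap (V1→V2): cluster /mj/ — /mj/ is itself a permitted onset, so the whole cluster goes right; preceding coda = ∅.
/i…e/ gap (V2→V3): /wnhj/ — longest licit onset from the right is /hj/, leaving /wn/ as coda.
/e…a/ gap (V3→V4): /n/ is a single consonant, so it becomes the next onset.
Putting it together: hwu.mjiwn.hje.nakt.
Syllable 3 is /hje/: onset /hj/, nucleus /e/, coda ∅.

none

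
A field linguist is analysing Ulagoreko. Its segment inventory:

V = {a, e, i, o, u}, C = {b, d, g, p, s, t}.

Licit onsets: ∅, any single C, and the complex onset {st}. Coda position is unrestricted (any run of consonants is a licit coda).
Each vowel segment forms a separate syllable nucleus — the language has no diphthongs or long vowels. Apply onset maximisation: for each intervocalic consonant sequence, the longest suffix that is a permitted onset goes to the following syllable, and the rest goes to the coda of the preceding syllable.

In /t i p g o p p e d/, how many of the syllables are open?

0

Vowels present: i, o, e; each is a nucleus, giving 3 syllables.
Between /i/ (V1) and /o/ (V2): /pg/ — longest licit onset from the right is /g/, leaving /p/ as coda.
Between /o/ (V2) and /e/ (V3): /pp/; trying suffixes from longest down, /p/ is the first permitted one, so coda /p/ | onset /p/.
Putting it together: tip.gop.ped.
Classifying each syllable: /tip/ (closed), /gop/ (closed), /ped/ (closed).
Open syllables: 0.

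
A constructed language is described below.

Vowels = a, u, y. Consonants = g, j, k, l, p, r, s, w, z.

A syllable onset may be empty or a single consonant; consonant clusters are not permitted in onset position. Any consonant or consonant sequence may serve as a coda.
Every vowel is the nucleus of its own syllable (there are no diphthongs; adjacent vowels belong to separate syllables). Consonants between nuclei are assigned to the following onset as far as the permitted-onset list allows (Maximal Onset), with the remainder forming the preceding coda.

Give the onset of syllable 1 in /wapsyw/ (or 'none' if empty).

The vowels are a, y — 2 nuclei, so 2 syllables.
/a…y/ gap (V1→V2): /ps/ splits as /p/ + /s/ (/s/ is the longest suffix that is a licit onset).
Putting it together: wap.syw.
Syllable 1 is /wap/: onset /w/, nucleus /a/, coda /p/.

w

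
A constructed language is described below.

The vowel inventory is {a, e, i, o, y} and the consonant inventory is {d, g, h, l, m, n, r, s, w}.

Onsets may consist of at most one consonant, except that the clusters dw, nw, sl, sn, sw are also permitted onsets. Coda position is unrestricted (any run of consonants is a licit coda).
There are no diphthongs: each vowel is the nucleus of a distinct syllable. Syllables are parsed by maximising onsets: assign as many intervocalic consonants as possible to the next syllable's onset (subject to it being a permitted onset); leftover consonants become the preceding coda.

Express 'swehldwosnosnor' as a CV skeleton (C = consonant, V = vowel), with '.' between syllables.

Nuclei (vowels): e, o, o, o → 4 syllables.
Between /e/ (V1) and /o/ (V2): /hldw/ — longest licit onset from the right is /dw/, leaving /hl/ as coda.
Between /o/ (V2) and /o/ (V3): cluster /sn/ — /sn/ is itself a permitted onset, so the whole cluster goes right; preceding coda = ∅.
Between /o/ (V3) and /o/ (V4): /sn/ is a licit onset in full, so it all attaches to the next syllable.
Putting it together: swehl.dwo.sno.snor.
Mapping each syllable to C/V: /swehl/ → CCVCC, /dwo/ → CCV, /sno/ → CCV, /snor/ → CCVC.

CCVCC.CCV.CCV.CCVC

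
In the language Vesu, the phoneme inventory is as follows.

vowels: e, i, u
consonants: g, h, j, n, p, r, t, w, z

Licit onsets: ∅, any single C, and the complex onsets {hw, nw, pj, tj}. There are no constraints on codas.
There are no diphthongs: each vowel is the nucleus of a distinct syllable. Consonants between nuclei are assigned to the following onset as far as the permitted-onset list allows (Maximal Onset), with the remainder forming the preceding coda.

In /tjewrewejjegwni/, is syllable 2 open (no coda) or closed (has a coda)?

The vowels are e, e, e, e, i — 5 nuclei, so 5 syllables.
Between /e/ (V1) and /e/ (V2): cluster /wr/ — the longest permitted-onset suffix is /r/; onset = /r/, preceding coda = /w/.
Between /e/ (V2) and /e/ (V3): just /w/ — single C goes to the following onset.
Between /e/ (V3) and /e/ (V4): /jj/; trying suffixes from longest down, /j/ is the first permitted one, so coda /j/ | onset /j/.
Between /e/ (V4) and /i/ (V5): cluster /gwn/ — the longest permitted-onset suffix is /n/; onset = /n/, preceding coda = /gw/.
Putting it together: tjew.re.wej.jegw.ni.
Syllable 2 is /re/; it ends in its nucleus with no coda, so it is open.

open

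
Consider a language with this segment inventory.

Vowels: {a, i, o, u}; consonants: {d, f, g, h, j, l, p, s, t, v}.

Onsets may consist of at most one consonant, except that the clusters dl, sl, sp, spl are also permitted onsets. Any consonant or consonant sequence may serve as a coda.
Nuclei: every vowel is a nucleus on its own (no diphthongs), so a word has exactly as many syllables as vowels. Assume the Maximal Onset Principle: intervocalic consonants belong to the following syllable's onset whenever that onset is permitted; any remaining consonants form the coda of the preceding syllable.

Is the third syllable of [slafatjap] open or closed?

closed

Vowels present: a, a, a; each is a nucleus, giving 3 syllables.
Between /a/ (V1) and /a/ (V2): /f/ → onset of the next syllable (single consonants are always licit onsets).
Between /a/ (V2) and /a/ (V3): /tj/ splits as /t/ + /j/ (/j/ is the longest suffix that is a licit onset).
So the parse is sla.fat.jap.
Syllable 3 is /jap/ with coda /p/, so it is closed.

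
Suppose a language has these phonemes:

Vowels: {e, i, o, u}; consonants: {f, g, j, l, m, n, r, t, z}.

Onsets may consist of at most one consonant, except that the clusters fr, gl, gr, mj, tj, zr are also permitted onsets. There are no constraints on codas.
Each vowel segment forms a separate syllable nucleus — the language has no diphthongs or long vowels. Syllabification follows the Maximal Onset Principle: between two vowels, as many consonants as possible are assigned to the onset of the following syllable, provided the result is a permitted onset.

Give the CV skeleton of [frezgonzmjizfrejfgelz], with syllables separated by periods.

CCVC.CVCC.CCVC.CCVCC.CVCC

The vowels are e, o, i, e, e — 5 nuclei, so 5 syllables.
Between /e/ (V1) and /o/ (V2): /zg/; trying suffixes from longest down, /g/ is the first permitted one, so coda /z/ | onset /g/.
Between /o/ (V2) and /i/ (V3): /nzmj/ splits as /nz/ + /mj/ (/mj/ is the longest suffix that is a licit onset).
Between /i/ (V3) and /e/ (V4): /zfr/ splits as /z/ + /fr/ (/fr/ is the longest suffix that is a licit onset).
Between /e/ (V4) and /e/ (V5): cluster /jfg/ — the longest permitted-onset suffix is /g/; onset = /g/, preceding coda = /jf/.
Putting it together: frez.gonz.mjiz.frejf.gelz.
Mapping each syllable to C/V: /frez/ → CCVC, /gonz/ → CVCC, /mjiz/ → CCVC, /frejf/ → CCVCC, /gelz/ → CVCC.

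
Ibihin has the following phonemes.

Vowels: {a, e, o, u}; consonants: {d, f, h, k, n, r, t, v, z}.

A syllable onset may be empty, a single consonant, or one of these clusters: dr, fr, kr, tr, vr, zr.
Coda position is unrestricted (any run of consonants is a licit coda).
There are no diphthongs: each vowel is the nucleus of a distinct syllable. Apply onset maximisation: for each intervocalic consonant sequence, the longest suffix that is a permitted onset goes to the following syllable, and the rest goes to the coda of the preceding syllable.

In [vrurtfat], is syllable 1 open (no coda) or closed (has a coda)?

closed

The vowels are u, a — 2 nuclei, so 2 syllables.
σ1/σ2 boundary: /rtf/ — longest licit onset from the right is /f/, leaving /rt/ as coda.
So the parse is vrurt.fat.
Syllable 1 is /vrurt/ with coda /rt/, so it is closed.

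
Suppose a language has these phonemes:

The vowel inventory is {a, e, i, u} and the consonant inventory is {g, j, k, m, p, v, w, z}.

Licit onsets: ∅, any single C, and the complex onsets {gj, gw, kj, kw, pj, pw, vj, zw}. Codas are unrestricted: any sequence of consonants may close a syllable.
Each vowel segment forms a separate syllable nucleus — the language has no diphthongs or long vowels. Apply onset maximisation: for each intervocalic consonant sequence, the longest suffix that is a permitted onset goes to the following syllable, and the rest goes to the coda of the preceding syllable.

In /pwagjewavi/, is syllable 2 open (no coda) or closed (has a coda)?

open

Nuclei (vowels): a, e, a, i → 4 syllables.
V1 /a/ – V2 /e/: /gj/ — entire cluster is a permitted onset → onset /gj/, coda ∅.
V2 /e/ – V3 /a/: /w/ is a single consonant, so it becomes the next onset.
V3 /a/ – V4 /i/: /v/ → onset of the next syllable (single consonants are always licit onsets).
Putting it together: pwa.gje.wa.vi.
Syllable 2 is /gje/; it ends in its nucleus with no coda, so it is open.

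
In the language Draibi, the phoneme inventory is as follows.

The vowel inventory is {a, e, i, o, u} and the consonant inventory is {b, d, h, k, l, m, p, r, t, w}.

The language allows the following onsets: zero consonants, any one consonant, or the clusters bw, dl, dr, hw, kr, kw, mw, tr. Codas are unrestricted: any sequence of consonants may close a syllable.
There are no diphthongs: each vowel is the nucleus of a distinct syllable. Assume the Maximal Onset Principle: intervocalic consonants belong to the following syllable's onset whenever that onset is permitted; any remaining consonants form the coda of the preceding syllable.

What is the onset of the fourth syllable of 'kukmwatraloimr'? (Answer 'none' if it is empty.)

l

The vowels are u, a, a, o, i — 5 nuclei, so 5 syllables.
σ1/σ2 boundary: /kmw/ splits as /k/ + /mw/ (/mw/ is the longest suffix that is a licit onset).
σ2/σ3 boundary: cluster /tr/ — /tr/ is itself a permitted onset, so the whole cluster goes right; preceding coda = ∅.
σ3/σ4 boundary: just /l/ — single C goes to the following onset.
σ4/σ5 boundary: hiatus — the boundary sits between the two vowels.
Result: kuk.mwa.tra.lo.imr.
Syllable 4 is /lo/: onset /l/, nucleus /o/, coda ∅.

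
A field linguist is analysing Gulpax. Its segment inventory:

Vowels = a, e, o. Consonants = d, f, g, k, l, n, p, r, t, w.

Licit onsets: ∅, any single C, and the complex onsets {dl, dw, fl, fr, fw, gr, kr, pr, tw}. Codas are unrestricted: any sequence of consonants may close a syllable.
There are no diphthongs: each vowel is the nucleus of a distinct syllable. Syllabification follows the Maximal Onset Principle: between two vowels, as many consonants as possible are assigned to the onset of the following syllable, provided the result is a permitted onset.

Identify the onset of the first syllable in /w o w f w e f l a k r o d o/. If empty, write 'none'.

w

Vowels present: o, e, a, o, o; each is a nucleus, giving 5 syllables.
V1 /o/ – V2 /e/: cluster /wfw/ — the longest permitted-onset suffix is /fw/; onset = /fw/, preceding coda = /w/.
V2 /e/ – V3 /a/: cluster /fl/ — /fl/ is itself a permitted onset, so the whole cluster goes right; preceding coda = ∅.
V3 /a/ – V4 /o/: cluster /kr/ — /kr/ is itself a permitted onset, so the whole cluster goes right; preceding coda = ∅.
V4 /o/ – V5 /o/: /d/ is a single consonant, so it becomes the next onset.
So the parse is wow.fwe.fla.kro.do.
Syllable 1 is /wow/: onset /w/, nucleus /o/, coda /w/.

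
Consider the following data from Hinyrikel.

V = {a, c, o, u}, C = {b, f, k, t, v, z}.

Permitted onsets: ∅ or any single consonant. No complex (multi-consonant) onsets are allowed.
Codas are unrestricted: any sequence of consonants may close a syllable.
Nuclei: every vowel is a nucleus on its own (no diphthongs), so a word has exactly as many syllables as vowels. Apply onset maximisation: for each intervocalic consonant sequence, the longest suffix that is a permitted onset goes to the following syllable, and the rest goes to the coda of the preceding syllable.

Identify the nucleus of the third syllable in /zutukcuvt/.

The vowels are u, u, c, u — 4 nuclei, so 4 syllables.
The third nucleus (vowel 3 from the left) is /c/.

c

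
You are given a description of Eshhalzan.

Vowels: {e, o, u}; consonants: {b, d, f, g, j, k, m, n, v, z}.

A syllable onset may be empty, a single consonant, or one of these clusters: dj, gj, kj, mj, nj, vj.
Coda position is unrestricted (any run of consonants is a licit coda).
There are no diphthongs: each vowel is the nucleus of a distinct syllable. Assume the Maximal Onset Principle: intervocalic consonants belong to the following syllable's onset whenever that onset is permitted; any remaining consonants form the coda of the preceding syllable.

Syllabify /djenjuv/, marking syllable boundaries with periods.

The vowels are e, u — 2 nuclei, so 2 syllables.
σ1/σ2 boundary: cluster /nj/ — /nj/ is itself a permitted onset, so the whole cluster goes right; preceding coda = ∅.

dje.njuv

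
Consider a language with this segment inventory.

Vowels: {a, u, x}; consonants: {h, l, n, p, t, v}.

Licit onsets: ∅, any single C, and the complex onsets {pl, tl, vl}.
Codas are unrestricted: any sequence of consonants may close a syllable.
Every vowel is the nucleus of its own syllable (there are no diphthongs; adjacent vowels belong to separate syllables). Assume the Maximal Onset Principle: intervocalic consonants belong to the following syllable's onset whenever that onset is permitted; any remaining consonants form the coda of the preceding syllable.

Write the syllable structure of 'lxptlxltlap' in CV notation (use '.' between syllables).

CVC.CCVC.CCVC

Nuclei (vowels): x, x, a → 3 syllables.
Between /x/ (V1) and /x/ (V2): /ptl/; trying suffixes from longest down, /tl/ is the first permitted one, so coda /p/ | onset /tl/.
Between /x/ (V2) and /a/ (V3): /ltl/ — longest licit onset from the right is /tl/, leaving /l/ as coda.
Syllabification: lxp.tlxl.tlap.
Mapping each syllable to C/V: /lxp/ → CVC, /tlxl/ → CCVC, /tlap/ → CCVC.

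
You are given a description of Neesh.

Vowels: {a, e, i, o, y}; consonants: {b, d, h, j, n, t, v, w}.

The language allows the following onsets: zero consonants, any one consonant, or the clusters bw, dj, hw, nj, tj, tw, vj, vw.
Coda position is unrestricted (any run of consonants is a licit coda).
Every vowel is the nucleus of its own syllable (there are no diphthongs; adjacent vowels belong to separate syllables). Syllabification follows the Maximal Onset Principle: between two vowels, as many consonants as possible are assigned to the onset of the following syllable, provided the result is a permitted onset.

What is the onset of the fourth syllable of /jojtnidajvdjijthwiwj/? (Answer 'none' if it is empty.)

Nuclei (vowels): o, i, a, i, i → 5 syllables.
σ1/σ2 boundary: /jtn/ splits as /jt/ + /n/ (/n/ is the longest suffix that is a licit onset).
σ2/σ3 boundary: /d/ is a single consonant, so it becomes the next onset.
σ3/σ4 boundary: /jvdj/; trying suffixes from longest down, /dj/ is the first permitted one, so coda /jv/ | onset /dj/.
σ4/σ5 boundary: cluster /jthw/ — the longest permitted-onset suffix is /hw/; onset = /hw/, preceding coda = /jt/.
Syllabification: jojt.ni.dajv.djijt.hwiwj.
Syllable 4 is /djijt/: onset /dj/, nucleus /i/, coda /jt/.

dj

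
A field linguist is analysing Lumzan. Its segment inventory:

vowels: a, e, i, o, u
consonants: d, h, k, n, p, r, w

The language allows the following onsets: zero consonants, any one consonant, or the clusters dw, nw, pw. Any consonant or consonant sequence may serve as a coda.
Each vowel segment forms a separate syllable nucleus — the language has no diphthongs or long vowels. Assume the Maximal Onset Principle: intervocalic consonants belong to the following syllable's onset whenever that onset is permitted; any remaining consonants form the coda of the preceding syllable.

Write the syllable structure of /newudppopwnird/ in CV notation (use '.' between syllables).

CV.CVCC.CVCC.CVCC

Vowels present: e, u, o, i; each is a nucleus, giving 4 syllables.
V1 /e/ – V2 /u/: /w/ is a single consonant, so it becomes the next onset.
V2 /u/ – V3 /o/: /dpp/ splits as /dp/ + /p/ (/p/ is the longest suffix that is a licit onset).
V3 /o/ – V4 /i/: /pwn/; trying suffixes from longest down, /n/ is the first permitted one, so coda /pw/ | onset /n/.
Putting it together: ne.wudp.popw.nird.
Mapping each syllable to C/V: /ne/ → CV, /wudp/ → CVCC, /popw/ → CVCC, /nird/ → CVCC.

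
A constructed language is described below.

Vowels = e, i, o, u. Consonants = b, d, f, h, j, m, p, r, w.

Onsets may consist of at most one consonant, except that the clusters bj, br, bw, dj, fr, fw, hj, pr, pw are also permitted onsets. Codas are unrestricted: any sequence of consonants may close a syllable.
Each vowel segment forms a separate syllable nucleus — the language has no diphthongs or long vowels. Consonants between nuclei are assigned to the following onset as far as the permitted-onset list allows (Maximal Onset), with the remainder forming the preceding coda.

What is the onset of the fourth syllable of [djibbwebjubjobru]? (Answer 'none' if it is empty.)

bj

Nuclei (vowels): i, e, u, o, u → 5 syllables.
/i…e/ gap (V1→V2): cluster /bbw/ — the longest permitted-onset suffix is /bw/; onset = /bw/, preceding coda = /b/.
/e…u/ gap (V2→V3): /bj/ is a licit onset in full, so it all attaches to the next syllable.
/u…o/ gap (V3→V4): cluster /bj/ — /bj/ is itself a permitted onset, so the whole cluster goes right; preceding coda = ∅.
/o…u/ gap (V4→V5): /br/ — entire cluster is a permitted onset → onset /br/, coda ∅.
Putting it together: djib.bwe.bju.bjo.bru.
Syllable 4 is /bjo/: onset /bj/, nucleus /o/, coda ∅.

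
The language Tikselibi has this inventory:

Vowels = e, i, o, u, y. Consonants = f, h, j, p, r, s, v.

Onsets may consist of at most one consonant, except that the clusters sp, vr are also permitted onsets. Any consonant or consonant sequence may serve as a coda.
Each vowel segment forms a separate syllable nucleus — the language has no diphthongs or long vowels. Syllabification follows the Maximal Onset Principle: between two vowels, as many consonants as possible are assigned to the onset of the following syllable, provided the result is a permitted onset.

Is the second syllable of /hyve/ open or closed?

open

Vowels present: y, e; each is a nucleus, giving 2 syllables.
σ1/σ2 boundary: just /v/ — single C goes to the following onset.
Putting it together: hy.ve.
Syllable 2 is /ve/; it ends in its nucleus with no coda, so it is open.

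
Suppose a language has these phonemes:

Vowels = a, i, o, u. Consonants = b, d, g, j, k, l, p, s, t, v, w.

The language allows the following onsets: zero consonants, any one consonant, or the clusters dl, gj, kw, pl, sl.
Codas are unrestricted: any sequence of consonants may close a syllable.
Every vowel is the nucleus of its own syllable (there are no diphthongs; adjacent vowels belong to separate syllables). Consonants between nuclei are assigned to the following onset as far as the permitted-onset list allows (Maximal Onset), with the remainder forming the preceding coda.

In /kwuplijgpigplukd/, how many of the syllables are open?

1

Nuclei (vowels): u, i, i, u → 4 syllables.
σ1/σ2 boundary: cluster /pl/ — /pl/ is itself a permitted onset, so the whole cluster goes right; preceding coda = ∅.
σ2/σ3 boundary: /jgp/; trying suffixes from longest down, /p/ is the first permitted one, so coda /jg/ | onset /p/.
σ3/σ4 boundary: cluster /gpl/ — the longest permitted-onset suffix is /pl/; onset = /pl/, preceding coda = /g/.
Result: kwu.plijg.pig.plukd.
Classifying each syllable: /kwu/ (open), /plijg/ (closed), /pig/ (closed), /plukd/ (closed).
Open syllables: 1.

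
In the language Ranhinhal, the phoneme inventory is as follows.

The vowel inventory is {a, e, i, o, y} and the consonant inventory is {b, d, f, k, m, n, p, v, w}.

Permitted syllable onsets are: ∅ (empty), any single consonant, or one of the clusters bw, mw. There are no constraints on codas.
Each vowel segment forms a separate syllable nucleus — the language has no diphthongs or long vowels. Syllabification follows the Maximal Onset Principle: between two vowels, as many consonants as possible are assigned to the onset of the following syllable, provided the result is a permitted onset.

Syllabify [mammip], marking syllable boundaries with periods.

Vowels present: a, i; each is a nucleus, giving 2 syllables.
/a…i/ gap (V1→V2): cluster /mm/ — the longest permitted-onset suffix is /m/; onset = /m/, preceding coda = /m/.

mam.mip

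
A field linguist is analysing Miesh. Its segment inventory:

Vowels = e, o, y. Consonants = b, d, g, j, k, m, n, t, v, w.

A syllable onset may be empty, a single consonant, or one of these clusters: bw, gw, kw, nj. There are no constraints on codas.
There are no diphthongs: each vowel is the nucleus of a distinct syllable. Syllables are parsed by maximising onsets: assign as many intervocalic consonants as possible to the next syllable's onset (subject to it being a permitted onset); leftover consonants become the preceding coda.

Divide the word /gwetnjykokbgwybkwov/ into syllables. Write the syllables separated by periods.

Nuclei (vowels): e, y, o, y, o → 5 syllables.
Between /e/ (V1) and /y/ (V2): /tnj/; trying suffixes from longest down, /nj/ is the first permitted one, so coda /t/ | onset /nj/.
Between /y/ (V2) and /o/ (V3): just /k/ — single C goes to the following onset.
Between /o/ (V3) and /y/ (V4): /kbgw/ splits as /kb/ + /gw/ (/gw/ is the longest suffix that is a licit onset).
Between /y/ (V4) and /o/ (V5): /bkw/; trying suffixes from longest down, /kw/ is the first permitted one, so coda /b/ | onset /kw/.

gwet.njy.kokb.gwyb.kwov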